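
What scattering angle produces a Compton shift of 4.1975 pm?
136.89°

From the Compton formula Δλ = λ_C(1 - cos θ), we can solve for θ:

cos θ = 1 - Δλ/λ_C

Given:
- Δλ = 4.1975 pm
- λ_C = h/(m_e·c) ≈ 2.42631024 pm

cos θ = 1 - 4.1975/2.42631024
cos θ = 1 - 1.729993
cos θ = -0.729993

θ = arccos(-0.729993)
θ = 136.89°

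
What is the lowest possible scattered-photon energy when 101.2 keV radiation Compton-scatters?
72.4883 keV (at θ = 180°)

The scattered photon has minimum energy when its wavelength is maximum, i.e., when the Compton shift Δλ = λ_C(1 − cos θ) is maximum. This occurs at θ = 180° (backscattering), giving Δλ_max = 2λ_C = 4.8526 pm.

Initial wavelength: λ₀ = hc/E₀ = 12.2514 pm
Maximum final wavelength: λ'_max = λ₀ + 2λ_C = 12.2514 + 4.8526 = 17.1040 pm
Minimum final energy: E'_min = hc/λ'_max = 72.4883 keV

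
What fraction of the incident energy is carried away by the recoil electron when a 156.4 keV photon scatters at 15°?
0.0103 (or 1.03%)

Calculate initial and final photon energies:

Initial: E₀ = 156.4 keV → λ₀ = 7.9274 pm
Compton shift: Δλ = 0.0827 pm
Final wavelength: λ' = 8.0101 pm
Final energy: E' = 154.7857 keV

Fractional energy loss:
(E₀ - E')/E₀ = (156.4000 - 154.7857)/156.4000
= 1.6143/156.4000
= 0.0103
= 1.03%

(Intermediate values are shown rounded; full precision is carried through to the final answer.)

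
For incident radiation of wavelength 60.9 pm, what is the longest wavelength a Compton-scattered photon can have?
65.7526 pm (at θ = 180°)

The Compton shift is Δλ = λ_C(1 − cos θ).

Since cos θ ranges from −1 to 1, the factor (1 − cos θ) ranges from 0 to 2; the maximum shift occurs at θ = 180° (backscattering):
Δλ_max = 2λ_C = 2 × 2.4263 pm = 4.8526 pm

Maximum scattered wavelength:
λ'_max = λ₀ + Δλ_max = 60.9 + 4.8526 = 65.7526 pm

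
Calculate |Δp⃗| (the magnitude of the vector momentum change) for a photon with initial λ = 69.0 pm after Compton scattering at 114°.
1.5730e-23 kg·m/s

Photon momentum magnitude is p = h/λ.

Initial momentum:
p₀ = h/λ = 6.6261e-34/6.9000e-11 = 9.6030e-24 kg·m/s

After scattering:
λ' = λ + Δλ = 69.0 + 3.4132 = 72.4132 pm
p' = h/λ' = 6.6261e-34/7.2413e-11 = 9.1504e-24 kg·m/s

Momentum is a vector; the scattered photon's direction makes angle θ = 114° with the incident direction. The magnitude of the vector change Δp⃗ = p⃗₀ − p⃗' is found from the law of cosines:
|Δp⃗|² = p₀² + p'² − 2p₀p'cos θ
|Δp⃗|² = (9.6030e-24)² + (9.1504e-24)² − 2·9.6030e-24·9.1504e-24·cos(114°)
|Δp⃗| = 1.5730e-23 kg·m/s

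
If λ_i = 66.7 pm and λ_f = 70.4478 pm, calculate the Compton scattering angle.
123.00°

First find the wavelength shift:
Δλ = λ' - λ = 70.4478 - 66.7 = 3.7478 pm

Using Δλ = λ_C(1 - cos θ), with λ_C = h/(m_e·c) ≈ 2.42631024 pm:
cos θ = 1 - Δλ/λ_C
cos θ = 1 - 3.7478/2.42631024
cos θ = -0.544650

θ = arccos(-0.544650)
θ = 123.00°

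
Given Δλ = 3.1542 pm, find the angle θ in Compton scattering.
107.46°

From the Compton formula Δλ = λ_C(1 - cos θ), we can solve for θ:

cos θ = 1 - Δλ/λ_C

Given:
- Δλ = 3.1542 pm
- λ_C = h/(m_e·c) ≈ 2.42631024 pm

cos θ = 1 - 3.1542/2.42631024
cos θ = 1 - 1.299999
cos θ = -0.299999

θ = arccos(-0.299999)
θ = 107.46°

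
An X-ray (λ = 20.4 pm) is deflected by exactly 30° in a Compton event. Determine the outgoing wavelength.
20.7251 pm

Using the Compton formula: λ' = λ + λ_C(1 − cos θ)

For θ = 30°, cos θ = √3/2 (exact) ≈ 0.8660, so:
1 − cos 30° = 1 − (√3/2) ≈ 0.1340

Δλ = λ_C × 0.1340 = 2.4263 × 0.1340 = 0.3251 pm

λ' = 20.4 + 0.3251 = 20.7251 pm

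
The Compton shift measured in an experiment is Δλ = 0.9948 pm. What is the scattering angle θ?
53.84°

From the Compton formula Δλ = λ_C(1 - cos θ), we can solve for θ:

cos θ = 1 - Δλ/λ_C

Given:
- Δλ = 0.9948 pm
- λ_C = h/(m_e·c) ≈ 2.42631024 pm

cos θ = 1 - 0.9948/2.42631024
cos θ = 1 - 0.410005
cos θ = 0.589995

θ = arccos(0.589995)
θ = 53.84°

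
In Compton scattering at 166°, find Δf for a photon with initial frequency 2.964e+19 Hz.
9.513e+18 Hz (decrease)

Convert frequency to wavelength (c = 299792458 m/s):
λ₀ = c/f₀ = 299792458/2.964e+19 = 1.0114455e-11 m = 10.1145 pm

Calculate Compton shift:
Δλ = λ_C(1 - cos(166°)) = 4.7805 pm

Final wavelength:
λ' = λ₀ + Δλ = 10.1145 + 4.7805 = 14.8950 pm

Final frequency:
f' = c/λ' = 299792458/1.4895004e-11 = 2.0127048e+19 Hz

Frequency shift (decrease):
Δf = f₀ - f' = 2.964e+19 - 2.0127048e+19 = 9.513e+18 Hz

(Intermediate values are shown rounded; full precision is carried through to the final answer.)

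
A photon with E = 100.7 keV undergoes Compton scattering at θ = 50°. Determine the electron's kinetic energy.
6.6225 keV

By energy conservation: K_e = E_initial - E_final

First find the scattered photon energy:
Initial wavelength: λ = hc/E = 12.3122 pm
Compton shift: Δλ = λ_C(1 - cos(50°)) = 0.8667 pm
Final wavelength: λ' = 12.3122 + 0.8667 = 13.1789 pm
Final photon energy: E' = hc/λ' = 94.0775 keV

Electron kinetic energy:
K_e = E - E' = 100.7000 - 94.0775 = 6.6225 keV

(Intermediate values are shown rounded; full precision is carried through to the final answer.)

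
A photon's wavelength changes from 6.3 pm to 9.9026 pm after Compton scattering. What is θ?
119.00°

First find the wavelength shift:
Δλ = λ' - λ = 9.9026 - 6.3 = 3.6026 pm

Using Δλ = λ_C(1 - cos θ), with λ_C = h/(m_e·c) ≈ 2.42631024 pm:
cos θ = 1 - Δλ/λ_C
cos θ = 1 - 3.6026/2.42631024
cos θ = -0.484806

θ = arccos(-0.484806)
θ = 119.00°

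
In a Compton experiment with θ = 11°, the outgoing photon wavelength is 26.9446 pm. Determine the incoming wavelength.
26.9000 pm

From λ' = λ + Δλ, we have λ = λ' - Δλ

First calculate the Compton shift:
Δλ = λ_C(1 - cos θ)
Δλ = 2.4263 × (1 - cos(11°))
Δλ = 2.4263 × 0.0184
Δλ = 0.0446 pm

Initial wavelength:
λ = λ' - Δλ
λ = 26.9446 - 0.0446
λ = 26.9000 pm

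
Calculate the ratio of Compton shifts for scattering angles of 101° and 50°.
101° produces the larger shift by a factor of 3.334

Calculate both shifts using Δλ = λ_C(1 - cos θ):

For θ₁ = 50°:
Δλ₁ = 2.4263 × (1 - cos(50°))
Δλ₁ = 2.4263 × 0.3572
Δλ₁ = 0.8667 pm

For θ₂ = 101°:
Δλ₂ = 2.4263 × (1 - cos(101°))
Δλ₂ = 2.4263 × 1.1908
Δλ₂ = 2.8893 pm

The 101° angle produces the larger shift.
Ratio: 2.8893/0.8667 = 3.334

(Intermediate values are shown rounded; full precision is carried through to the final answer.)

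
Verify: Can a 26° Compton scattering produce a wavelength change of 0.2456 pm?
Yes, consistent

Calculate the expected shift for θ = 26°:

Δλ_expected = λ_C(1 - cos(26°))
Δλ_expected = 2.4263 × (1 - cos(26°))
Δλ_expected = 2.4263 × 0.1012
Δλ_expected = 0.2456 pm

Given shift: 0.2456 pm
Expected shift: 0.2456 pm
Difference: 0.0000 pm

The values match. This is consistent with Compton scattering at the stated angle.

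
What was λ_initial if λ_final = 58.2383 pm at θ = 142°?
53.9000 pm

From λ' = λ + Δλ, we have λ = λ' - Δλ

First calculate the Compton shift:
Δλ = λ_C(1 - cos θ)
Δλ = 2.4263 × (1 - cos(142°))
Δλ = 2.4263 × 1.7880
Δλ = 4.3383 pm

Initial wavelength:
λ = λ' - Δλ
λ = 58.2383 - 4.3383
λ = 53.9000 pm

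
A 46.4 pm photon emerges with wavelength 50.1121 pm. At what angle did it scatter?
122.00°

First find the wavelength shift:
Δλ = λ' - λ = 50.1121 - 46.4 = 3.7121 pm

Using Δλ = λ_C(1 - cos θ), with λ_C = h/(m_e·c) ≈ 2.42631024 pm:
cos θ = 1 - Δλ/λ_C
cos θ = 1 - 3.7121/2.42631024
cos θ = -0.529936

θ = arccos(-0.529936)
θ = 122.00°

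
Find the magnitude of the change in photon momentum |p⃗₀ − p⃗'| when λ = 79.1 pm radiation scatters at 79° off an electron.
1.0529e-23 kg·m/s

Photon momentum magnitude is p = h/λ.

Initial momentum:
p₀ = h/λ = 6.6261e-34/7.9100e-11 = 8.3768e-24 kg·m/s

After scattering:
λ' = λ + Δλ = 79.1 + 1.9633 = 81.0633 pm
p' = h/λ' = 6.6261e-34/8.1063e-11 = 8.1739e-24 kg·m/s

Momentum is a vector; the scattered photon's direction makes angle θ = 79° with the incident direction. The magnitude of the vector change Δp⃗ = p⃗₀ − p⃗' is found from the law of cosines:
|Δp⃗|² = p₀² + p'² − 2p₀p'cos θ
|Δp⃗|² = (8.3768e-24)² + (8.1739e-24)² − 2·8.3768e-24·8.1739e-24·cos(79°)
|Δp⃗| = 1.0529e-23 kg·m/s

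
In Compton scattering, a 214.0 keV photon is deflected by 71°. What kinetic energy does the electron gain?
47.1311 keV

By energy conservation: K_e = E_initial - E_final

First find the scattered photon energy:
Initial wavelength: λ = hc/E = 5.7937 pm
Compton shift: Δλ = λ_C(1 - cos(71°)) = 1.6364 pm
Final wavelength: λ' = 5.7937 + 1.6364 = 7.4300 pm
Final photon energy: E' = hc/λ' = 166.8689 keV

Electron kinetic energy:
K_e = E - E' = 214.0000 - 166.8689 = 47.1311 keV

(Intermediate values are shown rounded; full precision is carried through to the final answer.)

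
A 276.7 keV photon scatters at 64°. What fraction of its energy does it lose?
0.2332 (or 23.32%)

Calculate initial and final photon energies:

Initial: E₀ = 276.7 keV → λ₀ = 4.4808 pm
Compton shift: Δλ = 1.3627 pm
Final wavelength: λ' = 5.8435 pm
Final energy: E' = 212.1745 keV

Fractional energy loss:
(E₀ - E')/E₀ = (276.7000 - 212.1745)/276.7000
= 64.5255/276.7000
= 0.2332
= 23.32%

(Intermediate values are shown rounded; full precision is carried through to the final answer.)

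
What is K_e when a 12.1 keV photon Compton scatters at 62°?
0.1501 keV

By energy conservation: K_e = E_initial - E_final

First find the scattered photon energy:
Initial wavelength: λ = hc/E = 102.4663 pm
Compton shift: Δλ = λ_C(1 - cos(62°)) = 1.2872 pm
Final wavelength: λ' = 102.4663 + 1.2872 = 103.7535 pm
Final photon energy: E' = hc/λ' = 11.9499 keV

Electron kinetic energy:
K_e = E - E' = 12.1000 - 11.9499 = 0.1501 keV

(Intermediate values are shown rounded; full precision is carried through to the final answer.)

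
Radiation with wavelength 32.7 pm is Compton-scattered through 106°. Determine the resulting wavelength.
35.7951 pm

Using the Compton scattering formula:
λ' = λ + Δλ = λ + λ_C(1 - cos θ)

Given:
- Initial wavelength λ = 32.7 pm
- Scattering angle θ = 106°
- Compton wavelength λ_C ≈ 2.4263 pm

Calculate the shift:
Δλ = 2.4263 × (1 - cos(106°))
Δλ = 2.4263 × 1.2756
Δλ = 3.0951 pm

Final wavelength:
λ' = 32.7 + 3.0951 = 35.7951 pm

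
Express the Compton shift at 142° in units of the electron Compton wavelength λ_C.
1.7880 λ_C

The Compton shift formula is:
Δλ = λ_C(1 - cos θ)

Dividing both sides by λ_C:
Δλ/λ_C = 1 - cos θ

For θ = 142°:
Δλ/λ_C = 1 - cos(142°)
Δλ/λ_C = 1 - -0.7880
Δλ/λ_C = 1.7880

This means the shift is 1.7880 × λ_C = 4.3383 pm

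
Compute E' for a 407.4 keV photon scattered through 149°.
164.2312 keV

First convert energy to wavelength:
λ = hc/E, with hc ≈ 1239.842 keV·pm (i.e. 1239.842 eV·nm)

For E = 407.4 keV = 407400 eV:
λ = 1239.842 keV·pm / 407.4 keV
λ = 3.0433 pm

Calculate the Compton shift:
Δλ = λ_C(1 - cos(149°)) = 2.4263 × 1.8572
Δλ = 4.5061 pm

Final wavelength:
λ' = 3.0433 + 4.5061 = 7.5494 pm

Final energy:
E' = hc/λ' = 1239.842 / 7.5494 = 164.2312 keV

(Intermediate values are shown rounded; full precision is carried through to the final answer.)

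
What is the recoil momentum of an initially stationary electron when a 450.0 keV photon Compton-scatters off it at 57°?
2.0575e-22 kg·m/s

The electron is initially at rest, so by conservation of momentum:
p⃗_e = p⃗₀ − p⃗'  (incident photon momentum minus scattered photon momentum)

Photon momentum magnitudes (p = h/λ = E/c):
λ₀ = hc/E₀ = 2.7552 pm → p₀ = h/λ₀ = 2.4049e-22 kg·m/s
Δλ = λ_C(1 − cos 57°) = 1.1048 pm
λ' = 3.8601 pm → p' = h/λ' = 1.7166e-22 kg·m/s

The scattered photon makes angle θ = 57° with the incident direction, so by the law of cosines:
|p⃗_e|² = p₀² + p'² − 2p₀p'cos θ
|p⃗_e|² = (2.4049e-22)² + (1.7166e-22)² − 2·2.4049e-22·1.7166e-22·cos(57°)
|p⃗_e| = 2.0575e-22 kg·m/s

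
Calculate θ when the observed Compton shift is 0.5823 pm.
40.54°

From the Compton formula Δλ = λ_C(1 - cos θ), we can solve for θ:

cos θ = 1 - Δλ/λ_C

Given:
- Δλ = 0.5823 pm
- λ_C = h/(m_e·c) ≈ 2.42631024 pm

cos θ = 1 - 0.5823/2.42631024
cos θ = 1 - 0.239994
cos θ = 0.760006

θ = arccos(0.760006)
θ = 40.54°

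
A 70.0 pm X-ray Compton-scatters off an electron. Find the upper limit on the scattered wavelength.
74.8526 pm (at θ = 180°)

The Compton shift is Δλ = λ_C(1 − cos θ).

Since cos θ ranges from −1 to 1, the factor (1 − cos θ) ranges from 0 to 2; the maximum shift occurs at θ = 180° (backscattering):
Δλ_max = 2λ_C = 2 × 2.4263 pm = 4.8526 pm

Maximum scattered wavelength:
λ'_max = λ₀ + Δλ_max = 70.0 + 4.8526 = 74.8526 pm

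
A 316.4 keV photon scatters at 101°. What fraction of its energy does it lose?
0.4244 (or 42.44%)

Calculate initial and final photon energies:

Initial: E₀ = 316.4 keV → λ₀ = 3.9186 pm
Compton shift: Δλ = 2.8893 pm
Final wavelength: λ' = 6.8079 pm
Final energy: E' = 182.1191 keV

Fractional energy loss:
(E₀ - E')/E₀ = (316.4000 - 182.1191)/316.4000
= 134.2809/316.4000
= 0.4244
= 42.44%

(Intermediate values are shown rounded; full precision is carried through to the final answer.)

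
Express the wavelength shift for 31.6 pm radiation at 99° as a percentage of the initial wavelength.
8.8793%

Calculate the Compton shift:
Δλ = λ_C(1 - cos(99°))
Δλ = 2.4263 × (1 - cos(99°))
Δλ = 2.4263 × 1.1564
Δλ = 2.8059 pm

Percentage change:
(Δλ/λ₀) × 100 = (2.8059/31.6) × 100
= 8.8793%

(Intermediate values are shown rounded; full precision is carried through to the final answer.)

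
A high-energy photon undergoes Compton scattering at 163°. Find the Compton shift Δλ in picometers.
4.7466 pm

Using the Compton scattering formula:
Δλ = λ_C(1 - cos θ)

where λ_C = h/(m_e·c) ≈ 2.4263 pm is the Compton wavelength of an electron.

For θ = 163°:
cos(163°) = -0.9563
1 - cos(163°) = 1.9563

Δλ = 2.4263 × 1.9563
Δλ = 4.7466 pm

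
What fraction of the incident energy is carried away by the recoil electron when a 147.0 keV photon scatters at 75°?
0.1757 (or 17.57%)

Calculate initial and final photon energies:

Initial: E₀ = 147.0 keV → λ₀ = 8.4343 pm
Compton shift: Δλ = 1.7983 pm
Final wavelength: λ' = 10.2326 pm
Final energy: E' = 121.1655 keV

Fractional energy loss:
(E₀ - E')/E₀ = (147.0000 - 121.1655)/147.0000
= 25.8345/147.0000
= 0.1757
= 17.57%

(Intermediate values are shown rounded; full precision is carried through to the final answer.)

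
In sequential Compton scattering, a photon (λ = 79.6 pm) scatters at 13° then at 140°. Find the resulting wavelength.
83.9472 pm

Apply Compton shift twice:

First scattering at θ₁ = 13°:
Δλ₁ = λ_C(1 - cos(13°))
Δλ₁ = 2.4263 × 0.0256
Δλ₁ = 0.0622 pm

After first scattering:
λ₁ = 79.6 + 0.0622 = 79.6622 pm

Second scattering at θ₂ = 140°:
Δλ₂ = λ_C(1 - cos(140°))
Δλ₂ = 2.4263 × 1.7660
Δλ₂ = 4.2850 pm

Final wavelength:
λ₂ = 79.6622 + 4.2850 = 83.9472 pm

Total shift: Δλ_total = 0.0622 + 4.2850 = 4.3472 pm

(Intermediate values are shown rounded; full precision is carried through to the final answer.)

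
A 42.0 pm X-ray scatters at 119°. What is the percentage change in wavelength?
8.5776%

Calculate the Compton shift:
Δλ = λ_C(1 - cos(119°))
Δλ = 2.4263 × (1 - cos(119°))
Δλ = 2.4263 × 1.4848
Δλ = 3.6026 pm

Percentage change:
(Δλ/λ₀) × 100 = (3.6026/42.0) × 100
= 8.5776%

(Intermediate values are shown rounded; full precision is carried through to the final answer.)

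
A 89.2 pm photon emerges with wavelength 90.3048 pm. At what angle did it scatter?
57.00°

First find the wavelength shift:
Δλ = λ' - λ = 90.3048 - 89.2 = 1.1048 pm

Using Δλ = λ_C(1 - cos θ), with λ_C = h/(m_e·c) ≈ 2.42631024 pm:
cos θ = 1 - Δλ/λ_C
cos θ = 1 - 1.1048/2.42631024
cos θ = 0.544658

θ = arccos(0.544658)
θ = 57.00°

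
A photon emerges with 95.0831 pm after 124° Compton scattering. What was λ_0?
91.3000 pm

From λ' = λ + Δλ, we have λ = λ' - Δλ

First calculate the Compton shift:
Δλ = λ_C(1 - cos θ)
Δλ = 2.4263 × (1 - cos(124°))
Δλ = 2.4263 × 1.5592
Δλ = 3.7831 pm

Initial wavelength:
λ = λ' - Δλ
λ = 95.0831 - 3.7831
λ = 91.3000 pm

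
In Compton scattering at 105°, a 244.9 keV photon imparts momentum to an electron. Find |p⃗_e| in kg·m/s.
1.7124e-22 kg·m/s

The electron is initially at rest, so by conservation of momentum:
p⃗_e = p⃗₀ − p⃗'  (incident photon momentum minus scattered photon momentum)

Photon momentum magnitudes (p = h/λ = E/c):
λ₀ = hc/E₀ = 5.0626 pm → p₀ = h/λ₀ = 1.3088e-22 kg·m/s
Δλ = λ_C(1 − cos 105°) = 3.0543 pm
λ' = 8.1169 pm → p' = h/λ' = 8.1633e-23 kg·m/s

The scattered photon makes angle θ = 105° with the incident direction, so by the law of cosines:
|p⃗_e|² = p₀² + p'² − 2p₀p'cos θ
|p⃗_e|² = (1.3088e-22)² + (8.1633e-23)² − 2·1.3088e-22·8.1633e-23·cos(105°)
|p⃗_e| = 1.7124e-22 kg·m/s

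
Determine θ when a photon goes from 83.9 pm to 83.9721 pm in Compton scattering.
14.00°

First find the wavelength shift:
Δλ = λ' - λ = 83.9721 - 83.9 = 0.0721 pm

Using Δλ = λ_C(1 - cos θ), with λ_C = h/(m_e·c) ≈ 2.42631024 pm:
cos θ = 1 - Δλ/λ_C
cos θ = 1 - 0.0721/2.42631024
cos θ = 0.970284

θ = arccos(0.970284)
θ = 14.00°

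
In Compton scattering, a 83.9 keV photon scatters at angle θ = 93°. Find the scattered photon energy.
71.5393 keV

First convert energy to wavelength:
λ = hc/E, with hc ≈ 1239.842 keV·pm (i.e. 1239.842 eV·nm)

For E = 83.9 keV = 83900 eV:
λ = 1239.842 keV·pm / 83.9 keV
λ = 14.7776 pm

Calculate the Compton shift:
Δλ = λ_C(1 - cos(93°)) = 2.4263 × 1.0523
Δλ = 2.5533 pm

Final wavelength:
λ' = 14.7776 + 2.5533 = 17.3309 pm

Final energy:
E' = hc/λ' = 1239.842 / 17.3309 = 71.5393 keV

(Intermediate values are shown rounded; full precision is carried through to the final answer.)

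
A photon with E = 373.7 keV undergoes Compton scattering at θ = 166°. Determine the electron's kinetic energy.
220.6009 keV

By energy conservation: K_e = E_initial - E_final

First find the scattered photon energy:
Initial wavelength: λ = hc/E = 3.3177 pm
Compton shift: Δλ = λ_C(1 - cos(166°)) = 4.7805 pm
Final wavelength: λ' = 3.3177 + 4.7805 = 8.0983 pm
Final photon energy: E' = hc/λ' = 153.0991 keV

Electron kinetic energy:
K_e = E - E' = 373.7000 - 153.0991 = 220.6009 keV

(Intermediate values are shown rounded; full precision is carried through to the final answer.)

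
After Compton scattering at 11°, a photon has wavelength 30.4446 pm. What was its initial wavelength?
30.4000 pm

From λ' = λ + Δλ, we have λ = λ' - Δλ

First calculate the Compton shift:
Δλ = λ_C(1 - cos θ)
Δλ = 2.4263 × (1 - cos(11°))
Δλ = 2.4263 × 0.0184
Δλ = 0.0446 pm

Initial wavelength:
λ = λ' - Δλ
λ = 30.4446 - 0.0446
λ = 30.4000 pm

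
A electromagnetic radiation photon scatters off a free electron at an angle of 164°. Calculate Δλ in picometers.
4.7586 pm

Using the Compton scattering formula:
Δλ = λ_C(1 - cos θ)

where λ_C = h/(m_e·c) ≈ 2.4263 pm is the Compton wavelength of an electron.

For θ = 164°:
cos(164°) = -0.9613
1 - cos(164°) = 1.9613

Δλ = 2.4263 × 1.9613
Δλ = 4.7586 pm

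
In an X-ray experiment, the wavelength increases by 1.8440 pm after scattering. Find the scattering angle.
76.11°

From the Compton formula Δλ = λ_C(1 - cos θ), we can solve for θ:

cos θ = 1 - Δλ/λ_C

Given:
- Δλ = 1.8440 pm
- λ_C = h/(m_e·c) ≈ 2.42631024 pm

cos θ = 1 - 1.8440/2.42631024
cos θ = 1 - 0.760002
cos θ = 0.239998

θ = arccos(0.239998)
θ = 76.11°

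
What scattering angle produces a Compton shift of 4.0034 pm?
130.54°

From the Compton formula Δλ = λ_C(1 - cos θ), we can solve for θ:

cos θ = 1 - Δλ/λ_C

Given:
- Δλ = 4.0034 pm
- λ_C = h/(m_e·c) ≈ 2.42631024 pm

cos θ = 1 - 4.0034/2.42631024
cos θ = 1 - 1.649995
cos θ = -0.649995

θ = arccos(-0.649995)
θ = 130.54°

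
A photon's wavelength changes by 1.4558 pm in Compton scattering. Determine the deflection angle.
66.42°

From the Compton formula Δλ = λ_C(1 - cos θ), we can solve for θ:

cos θ = 1 - Δλ/λ_C

Given:
- Δλ = 1.4558 pm
- λ_C = h/(m_e·c) ≈ 2.42631024 pm

cos θ = 1 - 1.4558/2.42631024
cos θ = 1 - 0.600006
cos θ = 0.399994

θ = arccos(0.399994)
θ = 66.42°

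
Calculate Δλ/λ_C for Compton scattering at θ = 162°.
1.9511 λ_C

The Compton shift formula is:
Δλ = λ_C(1 - cos θ)

Dividing both sides by λ_C:
Δλ/λ_C = 1 - cos θ

For θ = 162°:
Δλ/λ_C = 1 - cos(162°)
Δλ/λ_C = 1 - -0.9511
Δλ/λ_C = 1.9511

This means the shift is 1.9511 × λ_C = 4.7339 pm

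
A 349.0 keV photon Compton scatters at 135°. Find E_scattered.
161.1330 keV

First convert energy to wavelength:
λ = hc/E, with hc ≈ 1239.842 keV·pm (i.e. 1239.842 eV·nm)

For E = 349.0 keV = 349000 eV:
λ = 1239.842 keV·pm / 349.0 keV
λ = 3.5526 pm

Calculate the Compton shift:
Δλ = λ_C(1 - cos(135°)) = 2.4263 × 1.7071
Δλ = 4.1420 pm

Final wavelength:
λ' = 3.5526 + 4.1420 = 7.6945 pm

Final energy:
E' = hc/λ' = 1239.842 / 7.6945 = 161.1330 keV

(Intermediate values are shown rounded; full precision is carried through to the final answer.)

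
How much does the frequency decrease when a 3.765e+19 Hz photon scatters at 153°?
1.376e+19 Hz (decrease)

Convert frequency to wavelength (c = 299792458 m/s):
λ₀ = c/f₀ = 299792458/3.765e+19 = 7.9626151e-12 m = 7.9626 pm

Calculate Compton shift:
Δλ = λ_C(1 - cos(153°)) = 4.5882 pm

Final wavelength:
λ' = λ₀ + Δλ = 7.9626 + 4.5882 = 12.5508 pm

Final frequency:
f' = c/λ' = 299792458/1.2550784e-11 = 2.3886354e+19 Hz

Frequency shift (decrease):
Δf = f₀ - f' = 3.765e+19 - 2.3886354e+19 = 1.376e+19 Hz

(Intermediate values are shown rounded; full precision is carried through to the final answer.)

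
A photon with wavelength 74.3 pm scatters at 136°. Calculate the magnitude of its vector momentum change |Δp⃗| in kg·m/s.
1.6099e-23 kg·m/s

Photon momentum magnitude is p = h/λ.

Initial momentum:
p₀ = h/λ = 6.6261e-34/7.4300e-11 = 8.9180e-24 kg·m/s

After scattering:
λ' = λ + Δλ = 74.3 + 4.1717 = 78.4717 pm
p' = h/λ' = 6.6261e-34/7.8472e-11 = 8.4439e-24 kg·m/s

Momentum is a vector; the scattered photon's direction makes angle θ = 136° with the incident direction. The magnitude of the vector change Δp⃗ = p⃗₀ − p⃗' is found from the law of cosines:
|Δp⃗|² = p₀² + p'² − 2p₀p'cos θ
|Δp⃗|² = (8.9180e-24)² + (8.4439e-24)² − 2·8.9180e-24·8.4439e-24·cos(136°)
|Δp⃗| = 1.6099e-23 kg·m/s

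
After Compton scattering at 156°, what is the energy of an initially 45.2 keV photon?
38.6569 keV

First convert energy to wavelength:
λ = hc/E, with hc ≈ 1239.842 keV·pm (i.e. 1239.842 eV·nm)

For E = 45.2 keV = 45200 eV:
λ = 1239.842 keV·pm / 45.2 keV
λ = 27.4301 pm

Calculate the Compton shift:
Δλ = λ_C(1 - cos(156°)) = 2.4263 × 1.9135
Δλ = 4.6429 pm

Final wavelength:
λ' = 27.4301 + 4.6429 = 32.0730 pm

Final energy:
E' = hc/λ' = 1239.842 / 32.0730 = 38.6569 keV

(Intermediate values are shown rounded; full precision is carried through to the final answer.)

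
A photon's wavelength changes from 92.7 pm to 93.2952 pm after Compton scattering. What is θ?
41.00°

First find the wavelength shift:
Δλ = λ' - λ = 93.2952 - 92.7 = 0.5952 pm

Using Δλ = λ_C(1 - cos θ), with λ_C = h/(m_e·c) ≈ 2.42631024 pm:
cos θ = 1 - Δλ/λ_C
cos θ = 1 - 0.5952/2.42631024
cos θ = 0.754689

θ = arccos(0.754689)
θ = 41.00°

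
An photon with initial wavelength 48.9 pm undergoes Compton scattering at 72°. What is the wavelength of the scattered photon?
50.5765 pm

Using the Compton scattering formula:
λ' = λ + Δλ = λ + λ_C(1 - cos θ)

Given:
- Initial wavelength λ = 48.9 pm
- Scattering angle θ = 72°
- Compton wavelength λ_C ≈ 2.4263 pm

Calculate the shift:
Δλ = 2.4263 × (1 - cos(72°))
Δλ = 2.4263 × 0.6910
Δλ = 1.6765 pm

Final wavelength:
λ' = 48.9 + 1.6765 = 50.5765 pm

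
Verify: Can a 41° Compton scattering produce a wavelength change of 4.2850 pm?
No, inconsistent

Calculate the expected shift for θ = 41°:

Δλ_expected = λ_C(1 - cos(41°))
Δλ_expected = 2.4263 × (1 - cos(41°))
Δλ_expected = 2.4263 × 0.2453
Δλ_expected = 0.5952 pm

Given shift: 4.2850 pm
Expected shift: 0.5952 pm
Difference: 3.6898 pm

The values do not match. The given shift corresponds to θ ≈ 140.0°, not 41°.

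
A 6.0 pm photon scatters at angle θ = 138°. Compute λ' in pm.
10.2294 pm

Using the Compton scattering formula:
λ' = λ + Δλ = λ + λ_C(1 - cos θ)

Given:
- Initial wavelength λ = 6.0 pm
- Scattering angle θ = 138°
- Compton wavelength λ_C ≈ 2.4263 pm

Calculate the shift:
Δλ = 2.4263 × (1 - cos(138°))
Δλ = 2.4263 × 1.7431
Δλ = 4.2294 pm

Final wavelength:
λ' = 6.0 + 4.2294 = 10.2294 pm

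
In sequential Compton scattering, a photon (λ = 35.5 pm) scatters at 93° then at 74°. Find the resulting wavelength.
39.8108 pm

Apply Compton shift twice:

First scattering at θ₁ = 93°:
Δλ₁ = λ_C(1 - cos(93°))
Δλ₁ = 2.4263 × 1.0523
Δλ₁ = 2.5533 pm

After first scattering:
λ₁ = 35.5 + 2.5533 = 38.0533 pm

Second scattering at θ₂ = 74°:
Δλ₂ = λ_C(1 - cos(74°))
Δλ₂ = 2.4263 × 0.7244
Δλ₂ = 1.7575 pm

Final wavelength:
λ₂ = 38.0533 + 1.7575 = 39.8108 pm

Total shift: Δλ_total = 2.5533 + 1.7575 = 4.3108 pm

(Intermediate values are shown rounded; full precision is carried through to the final answer.)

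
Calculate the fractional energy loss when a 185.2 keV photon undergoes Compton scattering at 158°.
0.4112 (or 41.12%)

Calculate initial and final photon energies:

Initial: E₀ = 185.2 keV → λ₀ = 6.6946 pm
Compton shift: Δλ = 4.6759 pm
Final wavelength: λ' = 11.3706 pm
Final energy: E' = 109.0397 keV

Fractional energy loss:
(E₀ - E')/E₀ = (185.2000 - 109.0397)/185.2000
= 76.1603/185.2000
= 0.4112
= 41.12%

(Intermediate values are shown rounded; full precision is carried through to the final answer.)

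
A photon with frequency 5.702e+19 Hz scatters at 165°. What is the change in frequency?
2.712e+19 Hz (decrease)

Convert frequency to wavelength (c = 299792458 m/s):
λ₀ = c/f₀ = 299792458/5.702e+19 = 5.2576720e-12 m = 5.2577 pm

Calculate Compton shift:
Δλ = λ_C(1 - cos(165°)) = 4.7699 pm

Final wavelength:
λ' = λ₀ + Δλ = 5.2577 + 4.7699 = 10.0276 pm

Final frequency:
f' = c/λ' = 299792458/1.0027618e-11 = 2.9896677e+19 Hz

Frequency shift (decrease):
Δf = f₀ - f' = 5.702e+19 - 2.9896677e+19 = 2.712e+19 Hz

(Intermediate values are shown rounded; full precision is carried through to the final answer.)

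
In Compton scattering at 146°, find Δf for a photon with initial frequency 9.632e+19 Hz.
5.661e+19 Hz (decrease)

Convert frequency to wavelength (c = 299792458 m/s):
λ₀ = c/f₀ = 299792458/9.632e+19 = 3.1124632e-12 m = 3.1125 pm

Calculate Compton shift:
Δλ = λ_C(1 - cos(146°)) = 4.4378 pm

Final wavelength:
λ' = λ₀ + Δλ = 3.1125 + 4.4378 = 7.5503 pm

Final frequency:
f' = c/λ' = 299792458/7.5502758e-12 = 3.9706160e+19 Hz

Frequency shift (decrease):
Δf = f₀ - f' = 9.632e+19 - 3.9706160e+19 = 5.661e+19 Hz

(Intermediate values are shown rounded; full precision is carried through to the final answer.)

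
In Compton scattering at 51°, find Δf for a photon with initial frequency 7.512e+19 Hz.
1.382e+19 Hz (decrease)

Convert frequency to wavelength (c = 299792458 m/s):
λ₀ = c/f₀ = 299792458/7.512e+19 = 3.9908474e-12 m = 3.9908 pm

Calculate Compton shift:
Δλ = λ_C(1 - cos(51°)) = 0.8994 pm

Final wavelength:
λ' = λ₀ + Δλ = 3.9908 + 0.8994 = 4.8902 pm

Final frequency:
f' = c/λ' = 299792458/4.8902311e-12 = 6.1304353e+19 Hz

Frequency shift (decrease):
Δf = f₀ - f' = 7.512e+19 - 6.1304353e+19 = 1.382e+19 Hz

(Intermediate values are shown rounded; full precision is carried through to the final answer.)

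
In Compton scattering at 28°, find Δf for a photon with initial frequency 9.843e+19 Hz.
8.395e+18 Hz (decrease)

Convert frequency to wavelength (c = 299792458 m/s):
λ₀ = c/f₀ = 299792458/9.843e+19 = 3.0457427e-12 m = 3.0457 pm

Calculate Compton shift:
Δλ = λ_C(1 - cos(28°)) = 0.2840 pm

Final wavelength:
λ' = λ₀ + Δλ = 3.0457 + 0.2840 = 3.3297 pm

Final frequency:
f' = c/λ' = 299792458/3.3297482e-12 = 9.0034573e+19 Hz

Frequency shift (decrease):
Δf = f₀ - f' = 9.843e+19 - 9.0034573e+19 = 8.395e+18 Hz

(Intermediate values are shown rounded; full precision is carried through to the final answer.)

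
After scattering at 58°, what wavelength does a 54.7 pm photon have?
55.8406 pm

Using the Compton scattering formula:
λ' = λ + Δλ = λ + λ_C(1 - cos θ)

Given:
- Initial wavelength λ = 54.7 pm
- Scattering angle θ = 58°
- Compton wavelength λ_C ≈ 2.4263 pm

Calculate the shift:
Δλ = 2.4263 × (1 - cos(58°))
Δλ = 2.4263 × 0.4701
Δλ = 1.1406 pm

Final wavelength:
λ' = 54.7 + 1.1406 = 55.8406 pm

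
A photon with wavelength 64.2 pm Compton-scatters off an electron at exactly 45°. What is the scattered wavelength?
64.9106 pm

Using the Compton formula: λ' = λ + λ_C(1 − cos θ)

For θ = 45°, cos θ = √2/2 (exact) ≈ 0.7071, so:
1 − cos 45° = 1 − (√2/2) ≈ 0.2929

Δλ = λ_C × 0.2929 = 2.4263 × 0.2929 = 0.7106 pm

λ' = 64.2 + 0.7106 = 64.9106 pm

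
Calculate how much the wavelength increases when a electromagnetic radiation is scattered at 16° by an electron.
0.0940 pm

Using the Compton scattering formula:
Δλ = λ_C(1 - cos θ)

where λ_C = h/(m_e·c) ≈ 2.4263 pm is the Compton wavelength of an electron.

For θ = 16°:
cos(16°) = 0.9613
1 - cos(16°) = 0.0387

Δλ = 2.4263 × 0.0387
Δλ = 0.0940 pm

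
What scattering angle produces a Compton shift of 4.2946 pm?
140.36°

From the Compton formula Δλ = λ_C(1 - cos θ), we can solve for θ:

cos θ = 1 - Δλ/λ_C

Given:
- Δλ = 4.2946 pm
- λ_C = h/(m_e·c) ≈ 2.42631024 pm

cos θ = 1 - 4.2946/2.42631024
cos θ = 1 - 1.770013
cos θ = -0.770013

θ = arccos(-0.770013)
θ = 140.36°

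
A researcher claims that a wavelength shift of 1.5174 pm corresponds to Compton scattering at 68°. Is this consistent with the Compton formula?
Yes, consistent

Calculate the expected shift for θ = 68°:

Δλ_expected = λ_C(1 - cos(68°))
Δλ_expected = 2.4263 × (1 - cos(68°))
Δλ_expected = 2.4263 × 0.6254
Δλ_expected = 1.5174 pm

Given shift: 1.5174 pm
Expected shift: 1.5174 pm
Difference: 0.0000 pm

The values match. This is consistent with Compton scattering at the stated angle.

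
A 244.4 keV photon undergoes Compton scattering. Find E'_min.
124.9133 keV (at θ = 180°)

The scattered photon has minimum energy when its wavelength is maximum, i.e., when the Compton shift Δλ = λ_C(1 − cos θ) is maximum. This occurs at θ = 180° (backscattering), giving Δλ_max = 2λ_C = 4.8526 pm.

Initial wavelength: λ₀ = hc/E₀ = 5.0730 pm
Maximum final wavelength: λ'_max = λ₀ + 2λ_C = 5.0730 + 4.8526 = 9.9256 pm
Minimum final energy: E'_min = hc/λ'_max = 124.9133 keV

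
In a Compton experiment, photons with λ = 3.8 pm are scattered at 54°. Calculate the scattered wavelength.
4.8002 pm

Using the Compton scattering formula:
λ' = λ + Δλ = λ + λ_C(1 - cos θ)

Given:
- Initial wavelength λ = 3.8 pm
- Scattering angle θ = 54°
- Compton wavelength λ_C ≈ 2.4263 pm

Calculate the shift:
Δλ = 2.4263 × (1 - cos(54°))
Δλ = 2.4263 × 0.4122
Δλ = 1.0002 pm

Final wavelength:
λ' = 3.8 + 1.0002 = 4.8002 pm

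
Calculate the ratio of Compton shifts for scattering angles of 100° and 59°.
100° produces the larger shift by a factor of 2.420

Calculate both shifts using Δλ = λ_C(1 - cos θ):

For θ₁ = 59°:
Δλ₁ = 2.4263 × (1 - cos(59°))
Δλ₁ = 2.4263 × 0.4850
Δλ₁ = 1.1767 pm

For θ₂ = 100°:
Δλ₂ = 2.4263 × (1 - cos(100°))
Δλ₂ = 2.4263 × 1.1736
Δλ₂ = 2.8476 pm

The 100° angle produces the larger shift.
Ratio: 2.8476/1.1767 = 2.420

(Intermediate values are shown rounded; full precision is carried through to the final answer.)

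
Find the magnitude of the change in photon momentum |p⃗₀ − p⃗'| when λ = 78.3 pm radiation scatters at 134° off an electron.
1.5192e-23 kg·m/s

Photon momentum magnitude is p = h/λ.

Initial momentum:
p₀ = h/λ = 6.6261e-34/7.8300e-11 = 8.4624e-24 kg·m/s

After scattering:
λ' = λ + Δλ = 78.3 + 4.1118 = 82.4118 pm
p' = h/λ' = 6.6261e-34/8.2412e-11 = 8.0402e-24 kg·m/s

Momentum is a vector; the scattered photon's direction makes angle θ = 134° with the incident direction. The magnitude of the vector change Δp⃗ = p⃗₀ − p⃗' is found from the law of cosines:
|Δp⃗|² = p₀² + p'² − 2p₀p'cos θ
|Δp⃗|² = (8.4624e-24)² + (8.0402e-24)² − 2·8.4624e-24·8.0402e-24·cos(134°)
|Δp⃗| = 1.5192e-23 kg·m/s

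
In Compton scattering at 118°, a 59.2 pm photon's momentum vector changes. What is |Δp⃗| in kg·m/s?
1.8646e-23 kg·m/s

Photon momentum magnitude is p = h/λ.

Initial momentum:
p₀ = h/λ = 6.6261e-34/5.9200e-11 = 1.1193e-23 kg·m/s

After scattering:
λ' = λ + Δλ = 59.2 + 3.5654 = 62.7654 pm
p' = h/λ' = 6.6261e-34/6.2765e-11 = 1.0557e-23 kg·m/s

Momentum is a vector; the scattered photon's direction makes angle θ = 118° with the incident direction. The magnitude of the vector change Δp⃗ = p⃗₀ − p⃗' is found from the law of cosines:
|Δp⃗|² = p₀² + p'² − 2p₀p'cos θ
|Δp⃗|² = (1.1193e-23)² + (1.0557e-23)² − 2·1.1193e-23·1.0557e-23·cos(118°)
|Δp⃗| = 1.8646e-23 kg·m/s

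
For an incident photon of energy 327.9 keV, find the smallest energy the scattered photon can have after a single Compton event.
143.6036 keV (at θ = 180°)

The scattered photon has minimum energy when its wavelength is maximum, i.e., when the Compton shift Δλ = λ_C(1 − cos θ) is maximum. This occurs at θ = 180° (backscattering), giving Δλ_max = 2λ_C = 4.8526 pm.

Initial wavelength: λ₀ = hc/E₀ = 3.7812 pm
Maximum final wavelength: λ'_max = λ₀ + 2λ_C = 3.7812 + 4.8526 = 8.6338 pm
Minimum final energy: E'_min = hc/λ'_max = 143.6036 keV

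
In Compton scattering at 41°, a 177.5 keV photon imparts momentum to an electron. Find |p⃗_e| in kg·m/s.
6.4214e-23 kg·m/s

The electron is initially at rest, so by conservation of momentum:
p⃗_e = p⃗₀ − p⃗'  (incident photon momentum minus scattered photon momentum)

Photon momentum magnitudes (p = h/λ = E/c):
λ₀ = hc/E₀ = 6.9850 pm → p₀ = h/λ₀ = 9.4861e-23 kg·m/s
Δλ = λ_C(1 − cos 41°) = 0.5952 pm
λ' = 7.5802 pm → p' = h/λ' = 8.7413e-23 kg·m/s

The scattered photon makes angle θ = 41° with the incident direction, so by the law of cosines:
|p⃗_e|² = p₀² + p'² − 2p₀p'cos θ
|p⃗_e|² = (9.4861e-23)² + (8.7413e-23)² − 2·9.4861e-23·8.7413e-23·cos(41°)
|p⃗_e| = 6.4214e-23 kg·m/s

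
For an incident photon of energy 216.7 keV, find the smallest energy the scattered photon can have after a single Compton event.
117.2529 keV (at θ = 180°)

The scattered photon has minimum energy when its wavelength is maximum, i.e., when the Compton shift Δλ = λ_C(1 − cos θ) is maximum. This occurs at θ = 180° (backscattering), giving Δλ_max = 2λ_C = 4.8526 pm.

Initial wavelength: λ₀ = hc/E₀ = 5.7215 pm
Maximum final wavelength: λ'_max = λ₀ + 2λ_C = 5.7215 + 4.8526 = 10.5741 pm
Minimum final energy: E'_min = hc/λ'_max = 117.2529 keV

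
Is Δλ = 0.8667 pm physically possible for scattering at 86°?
No, inconsistent

Calculate the expected shift for θ = 86°:

Δλ_expected = λ_C(1 - cos(86°))
Δλ_expected = 2.4263 × (1 - cos(86°))
Δλ_expected = 2.4263 × 0.9302
Δλ_expected = 2.2571 pm

Given shift: 0.8667 pm
Expected shift: 2.2571 pm
Difference: 1.3904 pm

The values do not match. The given shift corresponds to θ ≈ 50.0°, not 86°.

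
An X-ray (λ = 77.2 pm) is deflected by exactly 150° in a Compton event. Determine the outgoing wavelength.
81.7276 pm

Using the Compton formula: λ' = λ + λ_C(1 − cos θ)

For θ = 150°, cos θ = -√3/2 (exact) ≈ -0.8660, so:
1 − cos 150° = 1 − (-√3/2) ≈ 1.8660

Δλ = λ_C × 1.8660 = 2.4263 × 1.8660 = 4.5276 pm

λ' = 77.2 + 4.5276 = 81.7276 pm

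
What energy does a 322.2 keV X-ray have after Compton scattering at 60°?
244.9697 keV

First convert energy to wavelength:
λ = hc/E, with hc ≈ 1239.842 keV·pm (i.e. 1239.842 eV·nm)

For E = 322.2 keV = 322200 eV:
λ = 1239.842 keV·pm / 322.2 keV
λ = 3.8481 pm

Calculate the Compton shift:
Δλ = λ_C(1 - cos(60°)) = 2.4263 × 0.5000
Δλ = 1.2132 pm

Final wavelength:
λ' = 3.8481 + 1.2132 = 5.0612 pm

Final energy:
E' = hc/λ' = 1239.842 / 5.0612 = 244.9697 keV

(Intermediate values are shown rounded; full precision is carried through to the final answer.)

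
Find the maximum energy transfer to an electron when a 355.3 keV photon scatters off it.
206.6768 keV

Maximum energy transfer occurs at θ = 180° (backscattering).

Initial photon: E₀ = 355.3 keV → λ₀ = 3.4896 pm

Maximum Compton shift (at 180°):
Δλ_max = 2λ_C = 2 × 2.4263 = 4.8526 pm

Final wavelength:
λ' = 3.4896 + 4.8526 = 8.3422 pm

Minimum photon energy (maximum energy to electron):
E'_min = hc/λ' = 148.6232 keV

Maximum electron kinetic energy:
K_max = E₀ - E'_min = 355.3000 - 148.6232 = 206.6768 keV

(Intermediate values are shown rounded; full precision is carried through to the final answer.)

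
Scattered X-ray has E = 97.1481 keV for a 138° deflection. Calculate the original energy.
145.3000 keV

Convert final energy to wavelength (hc ≈ 1239.842 keV·pm):
λ' = hc/E' = 1239.842 / 97.1481 = 12.7624 pm

Calculate the Compton shift:
Δλ = λ_C(1 - cos(138°))
Δλ = 2.4263 × (1 - cos(138°))
Δλ = 4.2294 pm

Initial wavelength:
λ = λ' - Δλ = 12.7624 - 4.2294 = 8.5330 pm

Initial energy:
E = hc/λ = 1239.842 / 8.5330 = 145.3000 keV

(Intermediate values are shown rounded; full precision is carried through to the final answer.)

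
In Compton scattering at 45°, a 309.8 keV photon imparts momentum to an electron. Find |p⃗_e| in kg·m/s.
1.1941e-22 kg·m/s

The electron is initially at rest, so by conservation of momentum:
p⃗_e = p⃗₀ − p⃗'  (incident photon momentum minus scattered photon momentum)

Photon momentum magnitudes (p = h/λ = E/c):
λ₀ = hc/E₀ = 4.0021 pm → p₀ = h/λ₀ = 1.6557e-22 kg·m/s
Δλ = λ_C(1 − cos 45°) = 0.7106 pm
λ' = 4.7127 pm → p' = h/λ' = 1.4060e-22 kg·m/s

The scattered photon makes angle θ = 45° with the incident direction, so by the law of cosines:
|p⃗_e|² = p₀² + p'² − 2p₀p'cos θ
|p⃗_e|² = (1.6557e-22)² + (1.4060e-22)² − 2·1.6557e-22·1.4060e-22·cos(45°)
|p⃗_e| = 1.1941e-22 kg·m/s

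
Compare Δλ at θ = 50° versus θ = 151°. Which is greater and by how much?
151° produces the larger shift by a factor of 5.248

Calculate both shifts using Δλ = λ_C(1 - cos θ):

For θ₁ = 50°:
Δλ₁ = 2.4263 × (1 - cos(50°))
Δλ₁ = 2.4263 × 0.3572
Δλ₁ = 0.8667 pm

For θ₂ = 151°:
Δλ₂ = 2.4263 × (1 - cos(151°))
Δλ₂ = 2.4263 × 1.8746
Δλ₂ = 4.5484 pm

The 151° angle produces the larger shift.
Ratio: 4.5484/0.8667 = 5.248

(Intermediate values are shown rounded; full precision is carried through to the final answer.)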